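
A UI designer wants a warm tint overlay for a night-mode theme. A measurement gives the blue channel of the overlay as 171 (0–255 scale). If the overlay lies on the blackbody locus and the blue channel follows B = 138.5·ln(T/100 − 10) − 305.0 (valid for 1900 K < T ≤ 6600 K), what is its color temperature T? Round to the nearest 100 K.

4100 K

ln(t − 10) = (171 + 305.0) / 138.5 = 3.4368.
t − 10 = e^3.4368 = 31.088, so t = 41.088.
T = 100·t = 4109 K → 4100 K to the nearest 100 K.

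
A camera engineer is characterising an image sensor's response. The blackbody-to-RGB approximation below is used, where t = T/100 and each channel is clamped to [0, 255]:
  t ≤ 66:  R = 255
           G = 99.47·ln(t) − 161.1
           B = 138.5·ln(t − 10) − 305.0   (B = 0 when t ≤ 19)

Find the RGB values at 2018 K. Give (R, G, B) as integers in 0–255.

(255, 138, 16)

t = 2018/100 = 20.18; the t ≤ 66 branch applies.
R = 255 by definition for t ≤ 66.
G = 99.47·ln 20.18 − 161.1 = 99.47·3.0047 − 161.1 = 137.777.
B = 138.5·ln(20.18 − 10) − 305.0 = 138.5·ln 10.18 − 305.0 = 138.5·2.3204 − 305.0 = 16.379.
Rounded: (255, 138, 16).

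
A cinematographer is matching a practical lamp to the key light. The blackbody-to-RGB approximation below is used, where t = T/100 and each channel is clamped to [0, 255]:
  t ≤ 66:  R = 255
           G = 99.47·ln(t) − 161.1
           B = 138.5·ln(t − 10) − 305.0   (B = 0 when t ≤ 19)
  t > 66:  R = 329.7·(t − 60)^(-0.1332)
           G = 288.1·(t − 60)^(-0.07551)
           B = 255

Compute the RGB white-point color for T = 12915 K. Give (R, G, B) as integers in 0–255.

(188, 209, 255)

t = 12915/100 = 129.15; the t > 66 branch applies.
R = 329.7·(129.15 − 60)^(-0.1332) = 329.7·69.15^(-0.1332) = 329.7·0.56877 = 187.525.
G = 288.1·(129.15 − 60)^(-0.07551) = 288.1·69.15^(-0.07551) = 288.1·0.72624 = 209.228.
B = 255 by definition for t > 66.
Rounded: (188, 209, 255).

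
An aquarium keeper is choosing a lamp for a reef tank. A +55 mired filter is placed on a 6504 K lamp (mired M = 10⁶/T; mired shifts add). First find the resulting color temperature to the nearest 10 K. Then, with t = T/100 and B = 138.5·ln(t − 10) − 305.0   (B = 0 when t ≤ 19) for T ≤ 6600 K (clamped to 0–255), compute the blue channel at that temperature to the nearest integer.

198

M_in = 10⁶/6504 = 153.75; M_out = 153.75 + (+55) = 208.75.
T_out = 10⁶/208.75 = 4790.4 K → 4790 K; t = 47.9.
B = 138.5·ln(47.9 − 10) − 305.0 = 138.5·ln 37.9 − 305.0 = 138.5·3.6350 − 305.0 = 198.441.
Rounded: 198.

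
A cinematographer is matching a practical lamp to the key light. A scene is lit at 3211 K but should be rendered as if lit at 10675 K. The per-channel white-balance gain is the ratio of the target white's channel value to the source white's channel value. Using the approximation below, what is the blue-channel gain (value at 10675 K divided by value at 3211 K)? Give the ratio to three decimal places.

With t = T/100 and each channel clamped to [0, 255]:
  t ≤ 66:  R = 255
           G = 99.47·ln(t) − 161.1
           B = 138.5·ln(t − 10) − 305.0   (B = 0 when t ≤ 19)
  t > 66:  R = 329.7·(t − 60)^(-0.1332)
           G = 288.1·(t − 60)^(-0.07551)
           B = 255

2.060

At 3211 K (t = 32.11):
  B = 138.5·ln(32.11 − 10) − 305.0 = 138.5·ln 22.11 − 305.0 = 138.5·3.0960 − 305.0 = 123.800.
At 10675 K (t = 106.75):
  B = 255 by definition for t > 66.
Gain = 255.000 / 123.800 = 2.0598 → 2.060.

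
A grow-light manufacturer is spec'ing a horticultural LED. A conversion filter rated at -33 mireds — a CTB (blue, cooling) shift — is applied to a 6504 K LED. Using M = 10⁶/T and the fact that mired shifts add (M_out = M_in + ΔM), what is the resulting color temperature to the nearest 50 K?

8300 K

M_in = 10⁶/6504 = 153.75 mireds.
M_out = 153.75 + (-33) = 120.75 mireds.
T_out = 10⁶/120.75 = 8281.5 K → 8300 K.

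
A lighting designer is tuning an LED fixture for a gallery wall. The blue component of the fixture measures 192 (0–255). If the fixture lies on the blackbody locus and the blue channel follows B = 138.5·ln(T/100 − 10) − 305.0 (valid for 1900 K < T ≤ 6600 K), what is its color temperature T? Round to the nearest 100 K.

ln(t − 10) = (192 + 305.0) / 138.5 = 3.5884.
t − 10 = e^3.5884 = 36.178, so t = 46.178.
T = 100·t = 4618 K → 4600 K to the nearest 100 K.

4600 K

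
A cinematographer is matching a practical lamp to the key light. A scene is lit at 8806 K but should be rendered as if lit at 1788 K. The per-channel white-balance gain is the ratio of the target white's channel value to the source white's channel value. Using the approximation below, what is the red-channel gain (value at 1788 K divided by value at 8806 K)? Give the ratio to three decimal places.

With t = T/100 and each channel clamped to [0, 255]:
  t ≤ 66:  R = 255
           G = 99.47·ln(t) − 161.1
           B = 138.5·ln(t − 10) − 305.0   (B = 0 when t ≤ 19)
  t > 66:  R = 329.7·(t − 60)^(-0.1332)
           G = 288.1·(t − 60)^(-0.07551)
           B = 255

At 8806 K (t = 88.06):
  R = 329.7·(88.06 − 60)^(-0.1332) = 329.7·28.06^(-0.1332) = 329.7·0.64138 = 211.463.
At 1788 K (t = 17.88):
  R = 255 by definition for t ≤ 66.
Gain = 255.000 / 211.463 = 1.2059 → 1.206.

1.206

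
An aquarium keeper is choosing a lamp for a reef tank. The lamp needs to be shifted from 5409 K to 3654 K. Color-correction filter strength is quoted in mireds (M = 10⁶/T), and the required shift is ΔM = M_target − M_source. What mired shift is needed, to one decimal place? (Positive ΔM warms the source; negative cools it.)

+88.8 mireds

M_source = 10⁶/5409 = 184.877; M_target = 10⁶/3654 = 273.673.
ΔM = 273.673 − 184.877 = 88.796 → +88.8 mireds, a warming shift.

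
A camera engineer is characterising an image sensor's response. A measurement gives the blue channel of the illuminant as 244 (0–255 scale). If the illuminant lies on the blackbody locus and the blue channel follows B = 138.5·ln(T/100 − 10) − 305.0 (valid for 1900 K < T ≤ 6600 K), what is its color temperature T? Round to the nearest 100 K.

ln(t − 10) = (244 + 305.0) / 138.5 = 3.9639.
t − 10 = e^3.9639 = 52.662, so t = 62.662.
T = 100·t = 6266 K → 6300 K to the nearest 100 K.

6300 K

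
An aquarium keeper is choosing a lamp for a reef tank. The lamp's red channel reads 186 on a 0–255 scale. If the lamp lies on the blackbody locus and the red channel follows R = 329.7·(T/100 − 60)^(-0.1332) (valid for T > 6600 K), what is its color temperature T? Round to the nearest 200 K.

(t − 60)^(-0.1332) = 186/329.7 = 0.56415.
t − 60 = 0.56415^(1/-0.1332) = 0.56415^(-7.508) = 73.521, so t = 133.521.
T = 100·t = 13352 K → 13400 K to the nearest 200 K.

13400 K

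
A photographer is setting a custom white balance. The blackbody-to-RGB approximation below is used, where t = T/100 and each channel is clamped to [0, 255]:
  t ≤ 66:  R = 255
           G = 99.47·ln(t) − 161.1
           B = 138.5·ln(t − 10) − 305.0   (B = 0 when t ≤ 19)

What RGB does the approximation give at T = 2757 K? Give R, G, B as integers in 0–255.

t = 2757/100 = 27.57; the t ≤ 66 branch applies.
R = 255 by definition for t ≤ 66.
G = 99.47·ln 27.57 − 161.1 = 99.47·3.3167 − 161.1 = 168.815.
B = 138.5·ln(27.57 − 10) − 305.0 = 138.5·ln 17.57 − 305.0 = 138.5·2.8662 − 305.0 = 91.968.
Rounded: (255, 169, 92).

R=255, G=169, B=92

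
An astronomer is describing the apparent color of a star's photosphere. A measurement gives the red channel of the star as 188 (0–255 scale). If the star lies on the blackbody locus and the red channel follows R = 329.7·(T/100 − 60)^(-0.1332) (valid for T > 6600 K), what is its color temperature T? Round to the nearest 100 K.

12800 K

(t − 60)^(-0.1332) = 188/329.7 = 0.57022.
t − 60 = 0.57022^(1/-0.1332) = 0.57022^(-7.508) = 67.848, so t = 127.848.
T = 100·t = 12785 K → 12800 K to the nearest 100 K.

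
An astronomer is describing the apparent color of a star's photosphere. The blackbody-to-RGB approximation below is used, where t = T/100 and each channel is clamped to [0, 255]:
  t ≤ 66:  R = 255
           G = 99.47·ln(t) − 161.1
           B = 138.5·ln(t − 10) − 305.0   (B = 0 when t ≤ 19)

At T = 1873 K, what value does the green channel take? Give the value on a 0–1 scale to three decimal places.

t = 1873/100 = 18.73; the t ≤ 66 branch applies.
G = 99.47·ln 18.73 − 161.1 = 99.47·2.9301 − 161.1 = 130.360.
On a 0–1 scale: 130.360/255 = 0.5112 → 0.511.

0.511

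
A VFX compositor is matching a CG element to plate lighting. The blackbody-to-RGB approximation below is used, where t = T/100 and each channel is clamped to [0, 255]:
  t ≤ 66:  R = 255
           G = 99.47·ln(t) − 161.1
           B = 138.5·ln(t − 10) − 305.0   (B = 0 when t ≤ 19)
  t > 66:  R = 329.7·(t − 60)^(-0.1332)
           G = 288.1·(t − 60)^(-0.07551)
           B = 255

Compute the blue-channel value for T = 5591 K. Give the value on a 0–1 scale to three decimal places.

0.882

t = 5591/100 = 55.91; the t ≤ 66 branch applies.
B = 138.5·ln(55.91 − 10) − 305.0 = 138.5·ln 45.91 − 305.0 = 138.5·3.8267 − 305.0 = 224.996.
On a 0–1 scale: 224.996/255 = 0.8823 → 0.882.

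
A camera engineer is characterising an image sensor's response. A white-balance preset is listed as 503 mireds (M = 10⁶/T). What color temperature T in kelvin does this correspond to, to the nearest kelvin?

1988 K

T = 10⁶ / 503 = 1988.07 K → 1988 K.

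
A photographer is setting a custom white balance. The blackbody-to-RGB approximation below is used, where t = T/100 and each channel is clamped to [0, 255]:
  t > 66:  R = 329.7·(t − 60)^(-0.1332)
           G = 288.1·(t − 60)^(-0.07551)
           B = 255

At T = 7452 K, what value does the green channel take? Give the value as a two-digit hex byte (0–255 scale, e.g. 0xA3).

0xEB

t = 7452/100 = 74.52; the t > 66 branch applies.
G = 288.1·(74.52 − 60)^(-0.07551) = 288.1·14.52^(-0.07551) = 288.1·0.81707 = 235.398.
Rounded: 235; in hex, 0xEB.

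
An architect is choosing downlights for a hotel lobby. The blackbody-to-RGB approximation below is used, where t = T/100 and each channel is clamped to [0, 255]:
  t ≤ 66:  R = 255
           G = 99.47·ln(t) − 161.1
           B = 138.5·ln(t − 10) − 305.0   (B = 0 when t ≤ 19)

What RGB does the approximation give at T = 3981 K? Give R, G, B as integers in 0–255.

t = 3981/100 = 39.81; the t ≤ 66 branch applies.
R = 255 by definition for t ≤ 66.
G = 99.47·ln 39.81 − 161.1 = 99.47·3.6841 − 161.1 = 205.359.
B = 138.5·ln(39.81 − 10) − 305.0 = 138.5·ln 29.81 − 305.0 = 138.5·3.3948 − 305.0 = 165.186.
Rounded: (255, 205, 165).

R=255, G=205, B=165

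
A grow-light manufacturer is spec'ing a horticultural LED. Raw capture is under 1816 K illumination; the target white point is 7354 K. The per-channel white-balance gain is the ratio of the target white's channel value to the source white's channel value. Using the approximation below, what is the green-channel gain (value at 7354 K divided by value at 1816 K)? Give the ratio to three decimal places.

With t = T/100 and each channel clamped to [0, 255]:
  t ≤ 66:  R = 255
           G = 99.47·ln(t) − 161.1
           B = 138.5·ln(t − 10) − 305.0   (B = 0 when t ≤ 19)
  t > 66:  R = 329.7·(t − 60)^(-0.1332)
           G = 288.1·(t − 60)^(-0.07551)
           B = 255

At 1816 K (t = 18.16):
  G = 99.47·ln 18.16 − 161.1 = 99.47·2.8992 − 161.1 = 127.286.
At 7354 K (t = 73.54):
  G = 288.1·(73.54 − 60)^(-0.07551) = 288.1·13.54^(-0.07551) = 288.1·0.82139 = 236.644.
Gain = 236.644 / 127.286 = 1.8592 → 1.859.

1.859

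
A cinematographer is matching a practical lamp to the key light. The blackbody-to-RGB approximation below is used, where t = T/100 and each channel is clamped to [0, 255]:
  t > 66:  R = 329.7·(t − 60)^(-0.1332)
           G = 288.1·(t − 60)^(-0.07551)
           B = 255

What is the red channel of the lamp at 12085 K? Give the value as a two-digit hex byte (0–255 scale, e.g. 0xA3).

t = 12085/100 = 120.85; the t > 66 branch applies.
R = 329.7·(120.85 − 60)^(-0.1332) = 329.7·60.85^(-0.1332) = 329.7·0.57854 = 190.746.
Rounded: 191; in hex, 0xBF.

0xBF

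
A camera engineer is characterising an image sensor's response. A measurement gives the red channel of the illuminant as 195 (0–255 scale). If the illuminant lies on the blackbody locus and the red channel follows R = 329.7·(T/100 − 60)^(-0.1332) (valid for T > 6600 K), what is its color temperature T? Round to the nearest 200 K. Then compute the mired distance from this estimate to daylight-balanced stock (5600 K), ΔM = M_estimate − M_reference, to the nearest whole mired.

(t − 60)^(-0.1332) = 195/329.7 = 0.59145.
t − 60 = 0.59145^(1/-0.1332) = 0.59145^(-7.508) = 51.564, so t = 111.564.
T = 100·t = 11156 K → 11200 K to the nearest 200 K.
M_estimate = 10⁶/11200 = 89.29; M_reference = 10⁶/5600 = 178.57.
ΔM = 89.29 − 178.57 = -89.29 → -89 mireds.

-89 mireds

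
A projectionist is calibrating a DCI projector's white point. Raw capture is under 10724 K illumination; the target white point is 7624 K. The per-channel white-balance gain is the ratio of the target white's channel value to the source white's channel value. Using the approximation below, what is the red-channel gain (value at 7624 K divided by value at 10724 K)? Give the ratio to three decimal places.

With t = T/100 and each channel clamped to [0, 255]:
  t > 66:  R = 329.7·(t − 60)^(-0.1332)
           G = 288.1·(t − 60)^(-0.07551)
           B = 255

1.153

At 10724 K (t = 107.24):
  R = 329.7·(107.24 − 60)^(-0.1332) = 329.7·47.24^(-0.1332) = 329.7·0.59839 = 197.288.
At 7624 K (t = 76.24):
  R = 329.7·(76.24 − 60)^(-0.1332) = 329.7·16.24^(-0.1332) = 329.7·0.68984 = 227.441.
Gain = 227.441 / 197.288 = 1.1528 → 1.153.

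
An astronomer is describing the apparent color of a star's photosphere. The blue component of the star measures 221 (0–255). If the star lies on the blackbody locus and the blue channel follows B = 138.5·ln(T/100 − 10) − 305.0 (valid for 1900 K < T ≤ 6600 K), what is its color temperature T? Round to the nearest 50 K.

5450 K

ln(t − 10) = (221 + 305.0) / 138.5 = 3.7978.
t − 10 = e^3.7978 = 44.604, so t = 54.604.
T = 100·t = 5460 K → 5450 K to the nearest 50 K.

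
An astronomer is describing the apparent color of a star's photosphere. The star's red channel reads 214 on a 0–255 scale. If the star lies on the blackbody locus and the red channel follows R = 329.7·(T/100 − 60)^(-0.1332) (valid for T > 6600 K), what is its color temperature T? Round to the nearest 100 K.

(t − 60)^(-0.1332) = 214/329.7 = 0.64907.
t − 60 = 0.64907^(1/-0.1332) = 0.64907^(-7.508) = 25.657, so t = 85.657.
T = 100·t = 8566 K → 8600 K to the nearest 100 K.

8600 K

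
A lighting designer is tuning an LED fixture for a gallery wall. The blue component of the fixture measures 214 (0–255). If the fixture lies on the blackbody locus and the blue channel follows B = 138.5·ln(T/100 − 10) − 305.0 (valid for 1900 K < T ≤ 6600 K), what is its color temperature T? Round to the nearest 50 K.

ln(t − 10) = (214 + 305.0) / 138.5 = 3.7473.
t − 10 = e^3.7473 = 42.406, so t = 52.406.
T = 100·t = 5241 K → 5250 K to the nearest 50 K.

5250 K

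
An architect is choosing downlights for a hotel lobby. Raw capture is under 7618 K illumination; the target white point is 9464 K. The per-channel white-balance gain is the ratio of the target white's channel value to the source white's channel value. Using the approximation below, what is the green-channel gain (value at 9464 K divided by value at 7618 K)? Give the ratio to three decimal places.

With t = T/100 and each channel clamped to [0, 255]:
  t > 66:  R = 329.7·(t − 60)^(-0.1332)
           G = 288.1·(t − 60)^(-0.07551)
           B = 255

0.944

At 7618 K (t = 76.18):
  G = 288.1·(76.18 − 60)^(-0.07551) = 288.1·16.18^(-0.07551) = 288.1·0.81042 = 233.482.
At 9464 K (t = 94.64):
  G = 288.1·(94.64 − 60)^(-0.07551) = 288.1·34.64^(-0.07551) = 288.1·0.76515 = 220.440.
Gain = 220.440 / 233.482 = 0.9441 → 0.944.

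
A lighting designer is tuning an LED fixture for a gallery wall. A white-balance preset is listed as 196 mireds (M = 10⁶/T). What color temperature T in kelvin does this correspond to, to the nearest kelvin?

5102 K

T = 10⁶ / 196 = 5102.04 K → 5102 K.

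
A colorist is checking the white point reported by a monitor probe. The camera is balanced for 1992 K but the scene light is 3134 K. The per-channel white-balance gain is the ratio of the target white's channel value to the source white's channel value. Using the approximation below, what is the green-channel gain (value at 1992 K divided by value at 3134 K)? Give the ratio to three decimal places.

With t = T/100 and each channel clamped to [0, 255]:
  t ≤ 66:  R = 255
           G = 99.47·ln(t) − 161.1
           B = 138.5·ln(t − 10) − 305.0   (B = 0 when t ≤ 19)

0.752

At 3134 K (t = 31.34):
  G = 99.47·ln 31.34 − 161.1 = 99.47·3.4449 − 161.1 = 181.564.
At 1992 K (t = 19.92):
  G = 99.47·ln 19.92 − 161.1 = 99.47·2.9917 − 161.1 = 136.487.
Gain = 136.487 / 181.564 = 0.7517 → 0.752.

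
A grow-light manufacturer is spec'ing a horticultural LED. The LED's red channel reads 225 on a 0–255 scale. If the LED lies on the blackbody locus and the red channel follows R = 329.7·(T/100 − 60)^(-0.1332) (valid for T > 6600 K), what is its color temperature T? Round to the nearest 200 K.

(t − 60)^(-0.1332) = 225/329.7 = 0.68244.
t − 60 = 0.68244^(1/-0.1332) = 0.68244^(-7.508) = 17.610, so t = 77.610.
T = 100·t = 7761 K → 7800 K to the nearest 200 K.

7800 K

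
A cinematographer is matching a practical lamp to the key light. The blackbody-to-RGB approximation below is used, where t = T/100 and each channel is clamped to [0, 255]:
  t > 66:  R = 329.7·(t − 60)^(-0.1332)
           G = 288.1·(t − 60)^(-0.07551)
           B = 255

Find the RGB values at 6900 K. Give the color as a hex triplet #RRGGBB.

t = 6900/100 = 69; the t > 66 branch applies.
R = 329.7·(69 − 60)^(-0.1332) = 329.7·9^(-0.1332) = 329.7·0.74627 = 246.045.
G = 288.1·(69 − 60)^(-0.07551) = 288.1·9^(-0.07551) = 288.1·0.84712 = 244.055.
B = 255 by definition for t > 66.
Rounded: (246, 244, 255).
In hex: #F6F4FF.

#F6F4FF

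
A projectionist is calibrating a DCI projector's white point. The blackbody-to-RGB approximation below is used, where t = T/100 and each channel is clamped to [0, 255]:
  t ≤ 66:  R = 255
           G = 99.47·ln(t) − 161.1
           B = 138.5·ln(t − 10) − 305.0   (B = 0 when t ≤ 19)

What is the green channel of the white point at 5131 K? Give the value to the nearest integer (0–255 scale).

231

t = 5131/100 = 51.31; the t ≤ 66 branch applies.
G = 99.47·ln 51.31 − 161.1 = 99.47·3.9379 − 161.1 = 230.601.
Rounded: 231.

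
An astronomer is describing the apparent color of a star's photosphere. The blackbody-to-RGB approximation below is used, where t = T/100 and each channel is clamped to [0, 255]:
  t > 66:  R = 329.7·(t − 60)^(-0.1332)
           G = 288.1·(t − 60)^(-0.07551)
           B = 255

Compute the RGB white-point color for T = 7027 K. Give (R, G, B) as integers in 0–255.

t = 7027/100 = 70.27; the t > 66 branch applies.
R = 329.7·(70.27 − 60)^(-0.1332) = 329.7·10.27^(-0.1332) = 329.7·0.73326 = 241.756.
G = 288.1·(70.27 − 60)^(-0.07551) = 288.1·10.27^(-0.07551) = 288.1·0.83872 = 241.635.
B = 255 by definition for t > 66.
Rounded: (242, 242, 255).

(242, 242, 255)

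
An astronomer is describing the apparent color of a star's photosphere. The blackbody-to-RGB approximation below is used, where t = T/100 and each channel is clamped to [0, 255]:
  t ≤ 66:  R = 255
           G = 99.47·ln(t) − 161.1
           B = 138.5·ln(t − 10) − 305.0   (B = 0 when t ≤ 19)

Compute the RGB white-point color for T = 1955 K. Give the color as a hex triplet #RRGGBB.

#FF8708

t = 1955/100 = 19.55; the t ≤ 66 branch applies.
R = 255 by definition for t ≤ 66.
G = 99.47·ln 19.55 − 161.1 = 99.47·2.9730 − 161.1 = 134.622.
B = 138.5·ln(19.55 − 10) − 305.0 = 138.5·ln 9.55 − 305.0 = 138.5·2.2565 − 305.0 = 7.531.
Rounded: (255, 135, 8).
In hex: #FF8708.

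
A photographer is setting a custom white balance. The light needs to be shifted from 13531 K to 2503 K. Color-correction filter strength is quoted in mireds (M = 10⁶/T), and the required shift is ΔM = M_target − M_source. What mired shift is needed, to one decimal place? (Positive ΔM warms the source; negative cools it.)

+325.6 mireds

M_source = 10⁶/13531 = 73.904; M_target = 10⁶/2503 = 399.521.
ΔM = 399.521 − 73.904 = 325.616 → +325.6 mireds, a warming shift.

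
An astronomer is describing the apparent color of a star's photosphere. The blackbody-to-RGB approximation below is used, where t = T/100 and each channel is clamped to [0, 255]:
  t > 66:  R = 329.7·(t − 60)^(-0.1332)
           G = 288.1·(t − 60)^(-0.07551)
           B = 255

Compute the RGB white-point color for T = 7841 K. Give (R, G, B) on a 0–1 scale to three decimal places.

(0.877, 0.907, 1.000)

t = 7841/100 = 78.41; the t > 66 branch applies.
R = 329.7·(78.41 − 60)^(-0.1332) = 329.7·18.41^(-0.1332) = 329.7·0.67841 = 223.673.
G = 288.1·(78.41 − 60)^(-0.07551) = 288.1·18.41^(-0.07551) = 288.1·0.80256 = 231.217.
B = 255 by definition for t > 66.
Dividing each by 255: (0.8771, 0.9067, 1.0000) → (0.877, 0.907, 1.000).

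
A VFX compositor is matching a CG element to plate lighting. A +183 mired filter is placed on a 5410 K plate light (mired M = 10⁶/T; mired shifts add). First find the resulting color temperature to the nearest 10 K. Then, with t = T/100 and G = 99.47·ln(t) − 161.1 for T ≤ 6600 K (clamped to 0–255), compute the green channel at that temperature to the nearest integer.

167

M_in = 10⁶/5410 = 184.84; M_out = 184.84 + (+183) = 367.84.
T_out = 10⁶/367.84 = 2718.6 K → 2720 K; t = 27.2.
G = 99.47·ln 27.2 − 161.1 = 99.47·3.3032 − 161.1 = 167.471.
Rounded: 167.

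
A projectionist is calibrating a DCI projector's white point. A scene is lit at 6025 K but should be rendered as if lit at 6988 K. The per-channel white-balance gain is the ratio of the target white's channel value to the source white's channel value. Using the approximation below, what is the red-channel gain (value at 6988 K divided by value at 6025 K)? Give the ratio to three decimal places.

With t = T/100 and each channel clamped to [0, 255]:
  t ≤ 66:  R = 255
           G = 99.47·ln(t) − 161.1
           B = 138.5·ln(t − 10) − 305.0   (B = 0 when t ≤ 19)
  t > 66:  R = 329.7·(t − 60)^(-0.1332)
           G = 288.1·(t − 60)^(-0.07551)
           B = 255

0.953

At 6025 K (t = 60.25):
  R = 255 by definition for t ≤ 66.
At 6988 K (t = 69.88):
  R = 329.7·(69.88 − 60)^(-0.1332) = 329.7·9.88^(-0.1332) = 329.7·0.73705 = 243.006.
Gain = 243.006 / 255.000 = 0.9530 → 0.953.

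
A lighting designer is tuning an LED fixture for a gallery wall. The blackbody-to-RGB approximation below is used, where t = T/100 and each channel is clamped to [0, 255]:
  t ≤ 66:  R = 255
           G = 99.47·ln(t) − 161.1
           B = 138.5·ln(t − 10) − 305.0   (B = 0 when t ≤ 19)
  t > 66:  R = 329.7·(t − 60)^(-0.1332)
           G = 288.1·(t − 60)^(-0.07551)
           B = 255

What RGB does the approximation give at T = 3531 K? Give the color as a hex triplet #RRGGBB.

#FFC18F

t = 3531/100 = 35.31; the t ≤ 66 branch applies.
R = 255 by definition for t ≤ 66.
G = 99.47·ln 35.31 − 161.1 = 99.47·3.5642 − 161.1 = 193.428.
B = 138.5·ln(35.31 − 10) − 305.0 = 138.5·ln 25.31 − 305.0 = 138.5·3.2312 − 305.0 = 142.521.
Rounded: (255, 193, 143).
In hex: #FFC18F.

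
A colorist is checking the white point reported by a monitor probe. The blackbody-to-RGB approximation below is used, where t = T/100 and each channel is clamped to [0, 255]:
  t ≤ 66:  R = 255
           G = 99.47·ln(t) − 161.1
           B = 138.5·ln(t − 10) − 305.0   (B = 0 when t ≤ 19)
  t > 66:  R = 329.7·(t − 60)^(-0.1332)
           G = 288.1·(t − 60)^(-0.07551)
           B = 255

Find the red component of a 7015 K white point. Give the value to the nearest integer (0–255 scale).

t = 7015/100 = 70.15; the t > 66 branch applies.
R = 329.7·(70.15 − 60)^(-0.1332) = 329.7·10.15^(-0.1332) = 329.7·0.73441 = 242.135.
Rounded: 242.

242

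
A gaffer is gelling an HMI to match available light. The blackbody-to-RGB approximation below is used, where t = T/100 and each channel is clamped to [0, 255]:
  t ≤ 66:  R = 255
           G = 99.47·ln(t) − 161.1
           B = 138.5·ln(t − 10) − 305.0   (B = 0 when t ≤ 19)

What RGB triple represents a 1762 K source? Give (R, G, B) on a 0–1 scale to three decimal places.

t = 1762/100 = 17.62; the t ≤ 66 branch applies.
R = 255 by definition for t ≤ 66.
G = 99.47·ln 17.62 − 161.1 = 99.47·2.8690 − 161.1 = 124.283.
t = 17.62 ≤ 19, so B = 0.
Dividing each by 255: (1.0000, 0.4874, 0.0000) → (1.000, 0.487, 0.000).

(1.000, 0.487, 0.000)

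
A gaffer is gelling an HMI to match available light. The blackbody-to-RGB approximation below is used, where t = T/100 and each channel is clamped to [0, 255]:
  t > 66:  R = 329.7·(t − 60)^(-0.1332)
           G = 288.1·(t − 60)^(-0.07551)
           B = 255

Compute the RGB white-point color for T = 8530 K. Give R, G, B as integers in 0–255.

t = 8530/100 = 85.3; the t > 66 branch applies.
R = 329.7·(85.3 − 60)^(-0.1332) = 329.7·25.3^(-0.1332) = 329.7·0.65029 = 214.399.
G = 288.1·(85.3 − 60)^(-0.07551) = 288.1·25.3^(-0.07551) = 288.1·0.78352 = 225.732.
B = 255 by definition for t > 66.
Rounded: (214, 226, 255).

R=214, G=226, B=255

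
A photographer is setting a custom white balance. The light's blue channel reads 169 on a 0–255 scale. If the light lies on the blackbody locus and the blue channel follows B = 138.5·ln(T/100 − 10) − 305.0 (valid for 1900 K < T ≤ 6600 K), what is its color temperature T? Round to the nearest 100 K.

4100 K

ln(t − 10) = (169 + 305.0) / 138.5 = 3.4224.
t − 10 = e^3.4224 = 30.642, so t = 40.642.
T = 100·t = 4064 K → 4100 K to the nearest 100 K.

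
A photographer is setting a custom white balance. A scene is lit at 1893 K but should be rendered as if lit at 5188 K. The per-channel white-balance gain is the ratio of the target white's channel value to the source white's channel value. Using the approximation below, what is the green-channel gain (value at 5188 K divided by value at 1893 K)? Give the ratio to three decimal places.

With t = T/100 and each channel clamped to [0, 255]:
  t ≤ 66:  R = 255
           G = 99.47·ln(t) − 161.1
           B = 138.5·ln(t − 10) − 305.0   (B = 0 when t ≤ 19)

1.763

At 1893 K (t = 18.93):
  G = 99.47·ln 18.93 − 161.1 = 99.47·2.9407 − 161.1 = 131.416.
At 5188 K (t = 51.88):
  G = 99.47·ln 51.88 − 161.1 = 99.47·3.9489 − 161.1 = 231.700.
Gain = 231.700 / 131.416 = 1.7631 → 1.763.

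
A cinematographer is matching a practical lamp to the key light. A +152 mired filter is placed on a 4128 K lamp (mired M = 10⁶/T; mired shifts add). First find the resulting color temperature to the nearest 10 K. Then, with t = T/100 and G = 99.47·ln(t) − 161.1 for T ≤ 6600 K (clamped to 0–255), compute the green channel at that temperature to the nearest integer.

M_in = 10⁶/4128 = 242.25; M_out = 242.25 + (+152) = 394.25.
T_out = 10⁶/394.25 = 2536.5 K → 2540 K; t = 25.4.
G = 99.47·ln 25.4 − 161.1 = 99.47·3.2347 − 161.1 = 160.661.
Rounded: 161.

161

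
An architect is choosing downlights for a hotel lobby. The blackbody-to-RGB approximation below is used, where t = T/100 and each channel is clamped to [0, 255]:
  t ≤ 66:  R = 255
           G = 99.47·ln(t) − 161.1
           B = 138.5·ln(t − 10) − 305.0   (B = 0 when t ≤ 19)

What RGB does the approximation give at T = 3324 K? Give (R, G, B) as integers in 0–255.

(255, 187, 131)

t = 3324/100 = 33.24; the t ≤ 66 branch applies.
R = 255 by definition for t ≤ 66.
G = 99.47·ln 33.24 − 161.1 = 99.47·3.5038 − 161.1 = 187.418.
B = 138.5·ln(33.24 − 10) − 305.0 = 138.5·ln 23.24 − 305.0 = 138.5·3.1459 − 305.0 = 130.704.
Rounded: (255, 187, 131).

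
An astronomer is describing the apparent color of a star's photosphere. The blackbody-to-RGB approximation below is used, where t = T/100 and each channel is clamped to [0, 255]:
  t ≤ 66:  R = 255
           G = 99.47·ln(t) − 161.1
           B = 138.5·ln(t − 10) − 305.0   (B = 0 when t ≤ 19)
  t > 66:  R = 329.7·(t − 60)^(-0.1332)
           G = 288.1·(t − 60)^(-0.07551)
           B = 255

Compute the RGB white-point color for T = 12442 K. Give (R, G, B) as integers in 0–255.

(189, 210, 255)

t = 12442/100 = 124.42; the t > 66 branch applies.
R = 329.7·(124.42 − 60)^(-0.1332) = 329.7·64.42^(-0.1332) = 329.7·0.57417 = 189.303.
G = 288.1·(124.42 − 60)^(-0.07551) = 288.1·64.42^(-0.07551) = 288.1·0.73013 = 210.351.
B = 255 by definition for t > 66.
Rounded: (189, 210, 255).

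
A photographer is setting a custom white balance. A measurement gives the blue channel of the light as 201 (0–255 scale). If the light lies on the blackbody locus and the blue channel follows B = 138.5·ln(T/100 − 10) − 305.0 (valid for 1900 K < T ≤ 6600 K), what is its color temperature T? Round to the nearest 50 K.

ln(t − 10) = (201 + 305.0) / 138.5 = 3.6534.
t − 10 = e^3.6534 = 38.607, so t = 48.607.
T = 100·t = 4861 K → 4850 K to the nearest 50 K.

4850 K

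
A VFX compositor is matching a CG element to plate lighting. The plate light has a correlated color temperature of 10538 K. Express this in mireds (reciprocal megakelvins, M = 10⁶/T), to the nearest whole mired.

95 mireds

M = 10⁶ / 10538 = 94.895 → 95 mireds.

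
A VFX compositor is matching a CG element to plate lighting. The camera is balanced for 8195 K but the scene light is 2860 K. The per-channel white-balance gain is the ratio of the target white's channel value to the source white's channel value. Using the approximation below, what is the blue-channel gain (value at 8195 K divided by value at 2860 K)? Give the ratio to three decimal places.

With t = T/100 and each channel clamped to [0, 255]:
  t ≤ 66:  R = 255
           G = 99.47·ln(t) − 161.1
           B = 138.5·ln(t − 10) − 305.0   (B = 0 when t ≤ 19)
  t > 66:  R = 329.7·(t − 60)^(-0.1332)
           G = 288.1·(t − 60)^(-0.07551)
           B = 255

At 2860 K (t = 28.6):
  B = 138.5·ln(28.6 − 10) − 305.0 = 138.5·ln 18.6 − 305.0 = 138.5·2.9232 − 305.0 = 99.858.
At 8195 K (t = 81.95):
  B = 255 by definition for t > 66.
Gain = 255.000 / 99.858 = 2.5536 → 2.554.

2.554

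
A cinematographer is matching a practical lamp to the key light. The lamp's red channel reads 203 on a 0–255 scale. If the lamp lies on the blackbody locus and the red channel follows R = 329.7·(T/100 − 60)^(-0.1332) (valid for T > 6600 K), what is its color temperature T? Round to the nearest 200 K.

9800 K

(t − 60)^(-0.1332) = 203/329.7 = 0.61571.
t − 60 = 0.61571^(1/-0.1332) = 0.61571^(-7.508) = 38.129, so t = 98.129.
T = 100·t = 9813 K → 9800 K to the nearest 200 K.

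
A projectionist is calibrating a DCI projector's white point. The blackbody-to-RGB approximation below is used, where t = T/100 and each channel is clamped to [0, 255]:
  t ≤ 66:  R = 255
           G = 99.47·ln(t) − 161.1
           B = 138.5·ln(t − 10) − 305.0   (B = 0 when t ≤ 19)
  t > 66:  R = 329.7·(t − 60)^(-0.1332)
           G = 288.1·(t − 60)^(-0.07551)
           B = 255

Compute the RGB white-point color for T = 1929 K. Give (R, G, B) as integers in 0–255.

(255, 133, 4)

t = 1929/100 = 19.29; the t ≤ 66 branch applies.
R = 255 by definition for t ≤ 66.
G = 99.47·ln 19.29 − 161.1 = 99.47·2.9596 − 161.1 = 133.290.
B = 138.5·ln(19.29 − 10) − 305.0 = 138.5·ln 9.29 − 305.0 = 138.5·2.2289 − 305.0 = 3.708.
Rounded: (255, 133, 4).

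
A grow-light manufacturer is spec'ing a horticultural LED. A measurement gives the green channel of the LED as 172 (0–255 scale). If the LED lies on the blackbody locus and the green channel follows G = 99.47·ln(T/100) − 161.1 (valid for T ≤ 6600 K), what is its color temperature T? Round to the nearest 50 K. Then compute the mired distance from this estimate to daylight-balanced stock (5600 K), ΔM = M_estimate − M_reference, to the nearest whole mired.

+172 mireds

ln t = (172 + 161.1) / 99.47 = 3.3487.
t = e^3.3487 = 28.467.
T = 100·t = 2847 K → 2850 K to the nearest 50 K.
M_estimate = 10⁶/2850 = 350.88; M_reference = 10⁶/5600 = 178.57.
ΔM = 350.88 − 178.57 = 172.31 → +172 mireds.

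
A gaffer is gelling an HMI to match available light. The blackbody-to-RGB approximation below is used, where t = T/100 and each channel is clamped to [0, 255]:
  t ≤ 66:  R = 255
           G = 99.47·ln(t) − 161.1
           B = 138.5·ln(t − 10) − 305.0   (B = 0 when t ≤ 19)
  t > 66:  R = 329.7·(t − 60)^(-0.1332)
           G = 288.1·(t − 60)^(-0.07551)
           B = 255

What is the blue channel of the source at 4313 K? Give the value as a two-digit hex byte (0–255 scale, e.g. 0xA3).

t = 4313/100 = 43.13; the t ≤ 66 branch applies.
B = 138.5·ln(43.13 − 10) − 305.0 = 138.5·ln 33.13 − 305.0 = 138.5·3.5004 − 305.0 = 179.811.
Rounded: 180; in hex, 0xB4.

0xB4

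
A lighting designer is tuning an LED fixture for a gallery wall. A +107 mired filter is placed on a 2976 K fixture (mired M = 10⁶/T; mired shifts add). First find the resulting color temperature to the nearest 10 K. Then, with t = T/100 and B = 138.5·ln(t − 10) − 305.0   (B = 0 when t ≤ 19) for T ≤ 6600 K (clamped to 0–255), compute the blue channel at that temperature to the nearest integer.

M_in = 10⁶/2976 = 336.02; M_out = 336.02 + (+107) = 443.02.
T_out = 10⁶/443.02 = 2257.2 K → 2260 K; t = 22.6.
B = 138.5·ln(22.6 − 10) − 305.0 = 138.5·ln 12.6 − 305.0 = 138.5·2.5337 − 305.0 = 45.917.
Rounded: 46.

46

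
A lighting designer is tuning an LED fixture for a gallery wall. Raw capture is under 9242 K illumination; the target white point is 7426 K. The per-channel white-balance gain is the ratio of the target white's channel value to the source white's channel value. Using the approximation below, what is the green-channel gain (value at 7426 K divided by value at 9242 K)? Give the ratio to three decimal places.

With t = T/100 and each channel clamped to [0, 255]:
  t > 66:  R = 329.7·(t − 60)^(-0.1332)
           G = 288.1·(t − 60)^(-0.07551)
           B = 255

1.064

At 9242 K (t = 92.42):
  G = 288.1·(92.42 − 60)^(-0.07551) = 288.1·32.42^(-0.07551) = 288.1·0.76899 = 221.545.
At 7426 K (t = 74.26):
  G = 288.1·(74.26 − 60)^(-0.07551) = 288.1·14.26^(-0.07551) = 288.1·0.81819 = 235.720.
Gain = 235.720 / 221.545 = 1.0640 → 1.064.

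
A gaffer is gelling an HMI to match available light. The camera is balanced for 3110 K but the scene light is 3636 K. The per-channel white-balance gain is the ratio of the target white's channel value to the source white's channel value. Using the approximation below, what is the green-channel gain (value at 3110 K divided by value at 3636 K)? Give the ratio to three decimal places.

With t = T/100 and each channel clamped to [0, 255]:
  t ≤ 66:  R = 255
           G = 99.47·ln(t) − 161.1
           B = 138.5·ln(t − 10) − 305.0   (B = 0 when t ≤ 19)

0.921

At 3636 K (t = 36.36):
  G = 99.47·ln 36.36 − 161.1 = 99.47·3.5935 − 161.1 = 196.342.
At 3110 K (t = 31.1):
  G = 99.47·ln 31.1 − 161.1 = 99.47·3.4372 − 161.1 = 180.799.
Gain = 180.799 / 196.342 = 0.9208 → 0.921.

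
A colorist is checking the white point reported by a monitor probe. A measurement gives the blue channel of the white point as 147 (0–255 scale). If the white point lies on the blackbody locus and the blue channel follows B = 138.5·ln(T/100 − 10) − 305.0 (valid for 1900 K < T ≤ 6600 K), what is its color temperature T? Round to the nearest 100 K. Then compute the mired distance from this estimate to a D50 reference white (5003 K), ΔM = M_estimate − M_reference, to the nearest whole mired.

+78 mireds

ln(t − 10) = (147 + 305.0) / 138.5 = 3.2635.
t − 10 = e^3.2635 = 26.142, so t = 36.142.
T = 100·t = 3614 K → 3600 K to the nearest 100 K.
M_estimate = 10⁶/3600 = 277.78; M_reference = 10⁶/5003 = 199.88.
ΔM = 277.78 − 199.88 = 77.90 → +78 mireds.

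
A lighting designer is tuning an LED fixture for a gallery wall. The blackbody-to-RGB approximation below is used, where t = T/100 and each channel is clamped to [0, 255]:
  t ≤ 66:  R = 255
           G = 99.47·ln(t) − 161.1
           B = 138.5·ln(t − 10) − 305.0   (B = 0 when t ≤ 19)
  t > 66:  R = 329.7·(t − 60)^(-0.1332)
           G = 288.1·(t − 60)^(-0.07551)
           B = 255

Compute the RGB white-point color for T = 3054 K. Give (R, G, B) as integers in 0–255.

(255, 179, 114)

t = 3054/100 = 30.54; the t ≤ 66 branch applies.
R = 255 by definition for t ≤ 66.
G = 99.47·ln 30.54 − 161.1 = 99.47·3.4190 − 161.1 = 178.992.
B = 138.5·ln(30.54 − 10) − 305.0 = 138.5·ln 20.54 − 305.0 = 138.5·3.0224 − 305.0 = 113.599.
Rounded: (255, 179, 114).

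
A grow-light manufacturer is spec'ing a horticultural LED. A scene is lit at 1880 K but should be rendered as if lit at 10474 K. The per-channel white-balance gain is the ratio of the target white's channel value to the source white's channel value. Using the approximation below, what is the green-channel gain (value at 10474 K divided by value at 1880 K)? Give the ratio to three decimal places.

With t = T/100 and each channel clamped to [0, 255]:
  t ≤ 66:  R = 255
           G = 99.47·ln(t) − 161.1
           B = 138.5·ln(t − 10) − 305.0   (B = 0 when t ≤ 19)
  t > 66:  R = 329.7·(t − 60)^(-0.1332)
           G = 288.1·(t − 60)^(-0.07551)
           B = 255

At 1880 K (t = 18.8):
  G = 99.47·ln 18.8 − 161.1 = 99.47·2.9339 − 161.1 = 130.731.
At 10474 K (t = 104.74):
  G = 288.1·(104.74 − 60)^(-0.07551) = 288.1·44.74^(-0.07551) = 288.1·0.75051 = 216.222.
Gain = 216.222 / 130.731 = 1.6539 → 1.654.

1.654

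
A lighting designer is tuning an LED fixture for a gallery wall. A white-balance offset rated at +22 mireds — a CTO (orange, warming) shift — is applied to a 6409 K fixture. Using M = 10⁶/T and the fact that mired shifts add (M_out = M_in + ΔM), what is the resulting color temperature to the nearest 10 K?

M_in = 10⁶/6409 = 156.03 mireds.
M_out = 156.03 + (+22) = 178.03 mireds.
T_out = 10⁶/178.03 = 5617.0 K → 5620 K.

5620 K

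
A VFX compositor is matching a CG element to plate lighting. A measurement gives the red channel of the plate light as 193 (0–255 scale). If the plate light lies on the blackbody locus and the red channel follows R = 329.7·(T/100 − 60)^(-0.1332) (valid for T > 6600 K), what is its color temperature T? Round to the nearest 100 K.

11600 K

(t − 60)^(-0.1332) = 193/329.7 = 0.58538.
t − 60 = 0.58538^(1/-0.1332) = 0.58538^(-7.508) = 55.713, so t = 115.713.
T = 100·t = 11571 K → 11600 K to the nearest 100 K.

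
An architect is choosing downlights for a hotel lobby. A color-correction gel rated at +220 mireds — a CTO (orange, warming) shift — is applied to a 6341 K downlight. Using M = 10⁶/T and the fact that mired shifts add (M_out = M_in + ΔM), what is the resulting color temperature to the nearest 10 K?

M_in = 10⁶/6341 = 157.70 mireds.
M_out = 157.70 + (+220) = 377.70 mireds.
T_out = 10⁶/377.70 = 2647.6 K → 2650 K.

2650 K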